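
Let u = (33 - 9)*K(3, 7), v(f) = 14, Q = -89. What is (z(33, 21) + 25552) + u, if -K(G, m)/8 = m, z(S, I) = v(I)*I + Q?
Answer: 24413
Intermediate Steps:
z(S, I) = -89 + 14*I (z(S, I) = 14*I - 89 = -89 + 14*I)
K(G, m) = -8*m
u = -1344 (u = (33 - 9)*(-8*7) = 24*(-56) = -1344)
(z(33, 21) + 25552) + u = ((-89 + 14*21) + 25552) - 1344 = ((-89 + 294) + 25552) - 1344 = (205 + 25552) - 1344 = 25757 - 1344 = 24413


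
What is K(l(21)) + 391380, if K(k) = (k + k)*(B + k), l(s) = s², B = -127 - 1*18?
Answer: 652452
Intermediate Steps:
B = -145 (B = -127 - 18 = -145)
K(k) = 2*k*(-145 + k) (K(k) = (k + k)*(-145 + k) = (2*k)*(-145 + k) = 2*k*(-145 + k))
K(l(21)) + 391380 = 2*21²*(-145 + 21²) + 391380 = 2*441*(-145 + 441) + 391380 = 2*441*296 + 391380 = 261072 + 391380 = 652452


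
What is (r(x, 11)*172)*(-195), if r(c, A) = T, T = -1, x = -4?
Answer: 33540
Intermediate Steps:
r(c, A) = -1
(r(x, 11)*172)*(-195) = -1*172*(-195) = -172*(-195) = 33540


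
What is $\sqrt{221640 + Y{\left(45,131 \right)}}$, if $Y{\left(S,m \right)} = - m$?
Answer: $\sqrt{221509} \approx 470.65$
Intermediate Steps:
$\sqrt{221640 + Y{\left(45,131 \right)}} = \sqrt{221640 - 131} = \sqrt{221509}$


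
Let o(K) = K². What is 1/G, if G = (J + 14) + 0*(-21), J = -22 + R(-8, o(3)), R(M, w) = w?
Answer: 1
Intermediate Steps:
J = -13 (J = -22 + 3² = -22 + 9 = -13)
G = 1 (G = (-13 + 14) + 0*(-21) = 1 + 0 = 1)
1/G = 1/1 = 1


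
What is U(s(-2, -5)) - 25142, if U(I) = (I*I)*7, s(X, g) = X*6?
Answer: -24134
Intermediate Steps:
s(X, g) = 6*X
U(I) = 7*I² (U(I) = I²*7 = 7*I²)
U(s(-2, -5)) - 25142 = 7*(6*(-2))² - 25142 = 7*(-12)² - 25142 = 7*144 - 25142 = 1008 - 25142 = -24134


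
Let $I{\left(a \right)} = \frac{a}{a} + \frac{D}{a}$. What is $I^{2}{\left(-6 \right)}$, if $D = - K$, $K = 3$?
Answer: $\frac{9}{4} \approx 2.25$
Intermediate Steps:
$D = -3$ ($D = \left(-1\right) 3 = -3$)
$I{\left(a \right)} = 1 - \frac{3}{a}$ ($I{\left(a \right)} = \frac{a}{a} - \frac{3}{a} = 1 - \frac{3}{a}$)
$I^{2}{\left(-6 \right)} = \left(\frac{-3 - 6}{-6}\right)^{2} = \left(\left(- \frac{1}{6}\right) \left(-9\right)\right)^{2} = \left(\frac{3}{2}\right)^{2} = \frac{9}{4}$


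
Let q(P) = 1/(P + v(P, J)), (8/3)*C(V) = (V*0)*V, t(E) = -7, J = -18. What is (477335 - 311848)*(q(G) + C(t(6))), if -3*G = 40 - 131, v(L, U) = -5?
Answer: 496461/76 ≈ 6532.4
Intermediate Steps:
C(V) = 0 (C(V) = 3*((V*0)*V)/8 = 3*(0*V)/8 = (3/8)*0 = 0)
G = 91/3 (G = -(40 - 131)/3 = -⅓*(-91) = 91/3 ≈ 30.333)
q(P) = 1/(-5 + P) (q(P) = 1/(P - 5) = 1/(-5 + P))
(477335 - 311848)*(q(G) + C(t(6))) = (477335 - 311848)*(1/(-5 + 91/3) + 0) = 165487*(1/(76/3) + 0) = 165487*(3/76 + 0) = 165487*(3/76) = 496461/76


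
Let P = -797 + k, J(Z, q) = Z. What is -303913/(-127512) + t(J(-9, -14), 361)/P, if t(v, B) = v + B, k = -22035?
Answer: 430878587/181959624 ≈ 2.3680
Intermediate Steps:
t(v, B) = B + v
P = -22832 (P = -797 - 22035 = -22832)
-303913/(-127512) + t(J(-9, -14), 361)/P = -303913/(-127512) + (361 - 9)/(-22832) = -303913*(-1/127512) + 352*(-1/22832) = 303913/127512 - 22/1427 = 430878587/181959624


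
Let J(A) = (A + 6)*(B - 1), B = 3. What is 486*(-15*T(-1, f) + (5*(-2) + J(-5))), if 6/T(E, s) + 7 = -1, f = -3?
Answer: 3159/2 ≈ 1579.5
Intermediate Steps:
T(E, s) = -¾ (T(E, s) = 6/(-7 - 1) = 6/(-8) = 6*(-⅛) = -¾)
J(A) = 12 + 2*A (J(A) = (A + 6)*(3 - 1) = (6 + A)*2 = 12 + 2*A)
486*(-15*T(-1, f) + (5*(-2) + J(-5))) = 486*(-15*(-¾) + (5*(-2) + (12 + 2*(-5)))) = 486*(45/4 + (-10 + (12 - 10))) = 486*(45/4 + (-10 + 2)) = 486*(45/4 - 8) = 486*(13/4) = 3159/2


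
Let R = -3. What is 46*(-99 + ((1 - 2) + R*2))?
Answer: -4876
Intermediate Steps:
46*(-99 + ((1 - 2) + R*2)) = 46*(-99 + ((1 - 2) - 3*2)) = 46*(-99 + (-1 - 6)) = 46*(-99 - 7) = 46*(-106) = -4876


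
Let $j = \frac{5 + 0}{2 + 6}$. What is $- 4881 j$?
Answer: $- \frac{24405}{8} \approx -3050.6$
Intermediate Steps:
$j = \frac{5}{8} \approx 0.625$
$- 4881 j = \left(-4881\right) \frac{5}{8} = - \frac{24405}{8}$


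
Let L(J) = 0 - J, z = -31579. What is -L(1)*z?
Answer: -31579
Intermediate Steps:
L(J) = -J
-L(1)*z = -(-1*1)*(-31579) = -(-1)*(-31579) = -1*31579 = -31579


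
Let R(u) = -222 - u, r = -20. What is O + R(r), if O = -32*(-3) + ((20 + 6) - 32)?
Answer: -112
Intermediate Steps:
O = 90 (O = 96 + (26 - 32) = 96 - 6 = 90)
O + R(r) = 90 + (-222 - 1*(-20)) = 90 + (-222 + 20) = 90 - 202 = -112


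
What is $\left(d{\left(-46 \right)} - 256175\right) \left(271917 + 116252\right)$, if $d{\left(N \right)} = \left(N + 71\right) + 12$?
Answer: $-99424831322$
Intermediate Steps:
$d{\left(N \right)} = 83 + N$ ($d{\left(N \right)} = \left(71 + N\right) + 12 = 83 + N$)
$\left(d{\left(-46 \right)} - 256175\right) \left(271917 + 116252\right) = \left(\left(83 - 46\right) - 256175\right) \left(271917 + 116252\right) = \left(37 - 256175\right) 388169 = \left(-256138\right) 388169 = -99424831322$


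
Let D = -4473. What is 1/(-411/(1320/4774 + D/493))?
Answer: 313687/14656397 ≈ 0.021403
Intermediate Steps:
1/(-411/(1320/4774 + D/493)) = 1/(-411/(1320/4774 - 4473/493)) = 1/(-411/(1320*(1/4774) - 4473*1/493)) = 1/(-411/(60/217 - 4473/493)) = 1/(-411/(-941061/106981)) = 1/(-411*(-106981/941061)) = 1/(14656397/313687) = 313687/14656397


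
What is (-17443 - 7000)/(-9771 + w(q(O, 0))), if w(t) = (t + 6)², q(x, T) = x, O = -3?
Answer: 24443/9762 ≈ 2.5039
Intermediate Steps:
w(t) = (6 + t)²
(-17443 - 7000)/(-9771 + w(q(O, 0))) = (-17443 - 7000)/(-9771 + (6 - 3)²) = -24443/(-9771 + 3²) = -24443/(-9771 + 9) = -24443/(-9762) = -24443*(-1/9762) = 24443/9762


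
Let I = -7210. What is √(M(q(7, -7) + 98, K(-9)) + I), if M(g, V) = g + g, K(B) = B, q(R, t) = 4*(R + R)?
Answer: I*√6902 ≈ 83.078*I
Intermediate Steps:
q(R, t) = 8*R (q(R, t) = 4*(2*R) = 8*R)
M(g, V) = 2*g
√(M(q(7, -7) + 98, K(-9)) + I) = √(2*(8*7 + 98) - 7210) = √(2*(56 + 98) - 7210) = √(2*154 - 7210) = √(308 - 7210) = √(-6902) = I*√6902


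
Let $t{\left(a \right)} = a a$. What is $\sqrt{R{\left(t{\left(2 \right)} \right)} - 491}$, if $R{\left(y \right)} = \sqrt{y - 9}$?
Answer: $\sqrt{-491 + i \sqrt{5}} \approx 0.05046 + 22.159 i$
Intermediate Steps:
$t{\left(a \right)} = a^{2}$
$R{\left(y \right)} = \sqrt{-9 + y}$
$\sqrt{R{\left(t{\left(2 \right)} \right)} - 491} = \sqrt{\sqrt{-9 + 2^{2}} - 491} = \sqrt{\sqrt{-9 + 4} - 491} = \sqrt{\sqrt{-5} - 491} = \sqrt{i \sqrt{5} - 491} = \sqrt{-491 + i \sqrt{5}}$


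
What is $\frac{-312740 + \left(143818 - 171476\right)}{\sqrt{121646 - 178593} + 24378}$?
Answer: $- \frac{8298222444}{594343831} + \frac{340398 i \sqrt{56947}}{594343831} \approx -13.962 + 0.13667 i$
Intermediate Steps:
$\frac{-312740 + \left(143818 - 171476\right)}{\sqrt{121646 - 178593} + 24378} = \frac{-312740 - 27658}{\sqrt{-56947} + 24378} = - \frac{340398}{i \sqrt{56947} + 24378} = - \frac{340398}{24378 + i \sqrt{56947}}$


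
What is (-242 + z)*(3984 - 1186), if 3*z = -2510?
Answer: -9054328/3 ≈ -3.0181e+6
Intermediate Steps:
z = -2510/3 (z = (1/3)*(-2510) = -2510/3 ≈ -836.67)
(-242 + z)*(3984 - 1186) = (-242 - 2510/3)*(3984 - 1186) = -3236/3*2798 = -9054328/3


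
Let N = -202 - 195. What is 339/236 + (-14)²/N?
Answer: 88327/93692 ≈ 0.94274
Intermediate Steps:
N = -397
339/236 + (-14)²/N = 339/236 + (-14)²/(-397) = 339*(1/236) + 196*(-1/397) = 339/236 - 196/397 = 88327/93692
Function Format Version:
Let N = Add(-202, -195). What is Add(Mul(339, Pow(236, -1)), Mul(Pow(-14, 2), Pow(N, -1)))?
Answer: Rational(88327, 93692) ≈ 0.94274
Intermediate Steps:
N = -397
Add(Mul(339, Pow(236, -1)), Mul(Pow(-14, 2), Pow(N, -1))) = Add(Mul(339, Pow(236, -1)), Mul(Pow(-14, 2), Pow(-397, -1))) = Add(Mul(339, Rational(1, 236)), Mul(196, Rational(-1, 397))) = Add(Rational(339, 236), Rational(-196, 397)) = Rational(88327, 93692)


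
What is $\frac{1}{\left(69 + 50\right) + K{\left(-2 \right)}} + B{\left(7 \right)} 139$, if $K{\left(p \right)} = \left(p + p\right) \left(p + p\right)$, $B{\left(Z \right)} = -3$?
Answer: $- \frac{56294}{135} \approx -416.99$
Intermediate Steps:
$K{\left(p \right)} = 4 p^{2}$ ($K{\left(p \right)} = 2 p 2 p = 4 p^{2}$)
$\frac{1}{\left(69 + 50\right) + K{\left(-2 \right)}} + B{\left(7 \right)} 139 = \frac{1}{\left(69 + 50\right) + 4 \left(-2\right)^{2}} - 417 = \frac{1}{119 + 4 \cdot 4} - 417 = \frac{1}{119 + 16} - 417 = \frac{1}{135} - 417 = - \frac{56294}{135}$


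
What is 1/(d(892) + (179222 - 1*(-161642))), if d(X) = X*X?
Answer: 1/1136528 ≈ 8.7987e-7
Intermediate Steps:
d(X) = X**2
1/(d(892) + (179222 - 1*(-161642))) = 1/(892**2 + (179222 - 1*(-161642))) = 1/(795664 + (179222 + 161642)) = 1/(795664 + 340864) = 1/1136528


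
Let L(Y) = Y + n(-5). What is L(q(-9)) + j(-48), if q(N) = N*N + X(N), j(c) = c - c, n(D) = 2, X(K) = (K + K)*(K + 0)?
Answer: 245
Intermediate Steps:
X(K) = 2*K**2 (X(K) = (2*K)*K = 2*K**2)
j(c) = 0
q(N) = 3*N**2 (q(N) = N*N + 2*N**2 = N**2 + 2*N**2 = 3*N**2)
L(Y) = 2 + Y (L(Y) = Y + 2 = 2 + Y)
L(q(-9)) + j(-48) = (2 + 3*(-9)**2) + 0 = (2 + 3*81) + 0 = (2 + 243) + 0 = 245 + 0 = 245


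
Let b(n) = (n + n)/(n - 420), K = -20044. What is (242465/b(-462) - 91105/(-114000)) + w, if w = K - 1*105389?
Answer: 1399353949/13200 ≈ 1.0601e+5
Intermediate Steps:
w = -125433 (w = -20044 - 1*105389 = -20044 - 105389 = -125433)
b(n) = 2*n/(-420 + n) (b(n) = (2*n)/(-420 + n) = 2*n/(-420 + n))
(242465/b(-462) - 91105/(-114000)) + w = (242465/((2*(-462)/(-420 - 462))) - 91105/(-114000)) - 125433 = (242465/((2*(-462)/(-882))) - 91105*(-1/114000)) - 125433 = (242465/((2*(-462)*(-1/882))) + 959/1200) - 125433 = (242465/(22/21) + 959/1200) - 125433 = (242465*(21/22) + 959/1200) - 125433 = (5091765/22 + 959/1200) - 125433 = 3055069549/13200 - 125433 = 1399353949/13200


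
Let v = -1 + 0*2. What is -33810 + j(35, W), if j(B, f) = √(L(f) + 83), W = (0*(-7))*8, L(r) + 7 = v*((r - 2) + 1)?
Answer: -33810 + √77 ≈ -33801.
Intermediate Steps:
v = -1 (v = -1 + 0 = -1)
L(r) = -6 - r (L(r) = -7 - ((r - 2) + 1) = -7 - ((-2 + r) + 1) = -7 - (-1 + r) = -7 + (1 - r) = -6 - r)
W = 0 (W = 0*8 = 0)
j(B, f) = √(77 - f) (j(B, f) = √((-6 - f) + 83) = √(77 - f))
-33810 + j(35, W) = -33810 + √(77 - 1*0) = -33810 + √(77 + 0) = -33810 + √77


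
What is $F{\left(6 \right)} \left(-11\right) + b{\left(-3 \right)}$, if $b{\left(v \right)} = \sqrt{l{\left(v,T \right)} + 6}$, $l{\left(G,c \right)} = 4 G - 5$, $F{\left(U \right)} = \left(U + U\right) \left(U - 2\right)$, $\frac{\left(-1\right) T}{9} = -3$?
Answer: $-528 + i \sqrt{11} \approx -528.0 + 3.3166 i$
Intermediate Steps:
$T = 27$ ($T = \left(-9\right) \left(-3\right) = 27$)
$F{\left(U \right)} = 2 U \left(-2 + U\right)$
$l{\left(G,c \right)} = -5 + 4 G$
$b{\left(v \right)} = \sqrt{1 + 4 v}$ ($b{\left(v \right)} = \sqrt{\left(-5 + 4 v\right) + 6} = \sqrt{1 + 4 v}$)
$F{\left(6 \right)} \left(-11\right) + b{\left(-3 \right)} = 2 \cdot 6 \left(-2 + 6\right) \left(-11\right) + \sqrt{1 + 4 \left(-3\right)} = 2 \cdot 6 \cdot 4 \left(-11\right) + \sqrt{1 - 12} = 48 \left(-11\right) + \sqrt{-11} = -528 + i \sqrt{11}$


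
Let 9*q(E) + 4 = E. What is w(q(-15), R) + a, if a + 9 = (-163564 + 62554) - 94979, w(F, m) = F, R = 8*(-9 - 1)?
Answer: -1764001/9 ≈ -1.9600e+5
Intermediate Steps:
q(E) = -4/9 + E/9
R = -80 (R = 8*(-10) = -80)
a = -195998 (a = -9 + ((-163564 + 62554) - 94979) = -9 + (-101010 - 94979) = -9 - 195989 = -195998)
w(q(-15), R) + a = (-4/9 + (⅑)*(-15)) - 195998 = (-4/9 - 5/3) - 195998 = -19/9 - 195998 = -1764001/9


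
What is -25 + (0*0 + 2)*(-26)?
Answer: -77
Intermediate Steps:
-25 + (0*0 + 2)*(-26) = -25 + (0 + 2)*(-26) = -25 + 2*(-26) = -25 - 52 = -77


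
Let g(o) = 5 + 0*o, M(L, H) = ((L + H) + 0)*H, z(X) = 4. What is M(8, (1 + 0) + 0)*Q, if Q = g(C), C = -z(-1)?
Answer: 45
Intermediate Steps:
M(L, H) = H*(H + L) (M(L, H) = ((H + L) + 0)*H = (H + L)*H = H*(H + L))
C = -4 (C = -1*4 = -4)
g(o) = 5 (g(o) = 5 + 0 = 5)
Q = 5
M(8, (1 + 0) + 0)*Q = (((1 + 0) + 0)*(((1 + 0) + 0) + 8))*5 = ((1 + 0)*((1 + 0) + 8))*5 = (1*(1 + 8))*5 = (1*9)*5 = 9*5 = 45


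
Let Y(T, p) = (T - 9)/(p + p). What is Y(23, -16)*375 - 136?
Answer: -4801/16 ≈ -300.06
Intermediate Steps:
Y(T, p) = (-9 + T)/(2*p) (Y(T, p) = (-9 + T)/((2*p)) = (-9 + T)*(1/(2*p)) = (-9 + T)/(2*p))
Y(23, -16)*375 - 136 = ((1/2)*(-9 + 23)/(-16))*375 - 136 = ((1/2)*(-1/16)*14)*375 - 136 = -7/16*375 - 136 = -2625/16 - 136 = -4801/16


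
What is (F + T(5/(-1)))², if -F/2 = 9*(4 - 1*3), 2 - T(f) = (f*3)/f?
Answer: 361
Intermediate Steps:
T(f) = -1 (T(f) = 2 - f*3/f = 2 - 3*f/f = 2 - 1*3 = 2 - 3 = -1)
F = -18 (F = -18*(4 - 1*3) = -18*(4 - 3) = -18 ≈ -18.000)
(F + T(5/(-1)))² = (-18 - 1)² = (-19)² = 361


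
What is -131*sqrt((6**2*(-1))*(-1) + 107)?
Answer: -131*sqrt(143) ≈ -1566.5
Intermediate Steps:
-131*sqrt((6**2*(-1))*(-1) + 107) = -131*sqrt((36*(-1))*(-1) + 107) = -131*sqrt(-36*(-1) + 107) = -131*sqrt(36 + 107) = -131*sqrt(143)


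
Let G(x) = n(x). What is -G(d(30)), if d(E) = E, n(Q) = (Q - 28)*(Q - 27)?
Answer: -6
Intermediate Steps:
n(Q) = (-28 + Q)*(-27 + Q)
G(x) = 756 + x² - 55*x
-G(d(30)) = -(756 + 30² - 55*30) = -(756 + 900 - 1650) = -1*6 = -6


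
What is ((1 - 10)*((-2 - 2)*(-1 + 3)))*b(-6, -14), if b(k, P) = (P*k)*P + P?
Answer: -85680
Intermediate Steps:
b(k, P) = P + k*P**2 (b(k, P) = k*P**2 + P = P + k*P**2)
((1 - 10)*((-2 - 2)*(-1 + 3)))*b(-6, -14) = ((1 - 10)*((-2 - 2)*(-1 + 3)))*(-14*(1 - 14*(-6))) = (-(-36)*2)*(-14*(1 + 84)) = (-9*(-8))*(-14*85) = 72*(-1190) = -85680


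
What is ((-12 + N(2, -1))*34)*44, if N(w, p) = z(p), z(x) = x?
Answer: -19448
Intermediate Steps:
N(w, p) = p
((-12 + N(2, -1))*34)*44 = ((-12 - 1)*34)*44 = -13*34*44 = -442*44 = -19448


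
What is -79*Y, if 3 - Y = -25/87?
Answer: -22594/87 ≈ -259.70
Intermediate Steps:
Y = 286/87 (Y = 3 - (-25)/87 = 3 - 1*(-25/87) = 3 + 25/87 = 286/87 ≈ 3.2874)
-79*Y = -79*286/87 = -22594/87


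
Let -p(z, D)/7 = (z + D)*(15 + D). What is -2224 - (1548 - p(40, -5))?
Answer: -6222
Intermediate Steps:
p(z, D) = -7*(15 + D)*(D + z) (p(z, D) = -7*(z + D)*(15 + D) = -7*(D + z)*(15 + D) = -7*(15 + D)*(D + z))
-2224 - (1548 - p(40, -5)) = -2224 - (1548 - (-105*(-5) - 105*40 - 7*(-5)² - 7*(-5)*40)) = -2224 - (1548 - (525 - 4200 - 7*25 + 1400)) = -2224 - (1548 - (525 - 4200 - 175 + 1400)) = -2224 - (1548 - 1*(-2450)) = -2224 - (1548 + 2450) = -2224 - 1*3998 = -2224 - 3998 = -6222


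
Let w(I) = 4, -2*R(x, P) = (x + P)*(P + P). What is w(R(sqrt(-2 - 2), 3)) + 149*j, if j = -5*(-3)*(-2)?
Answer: -4466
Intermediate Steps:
j = -30 (j = 15*(-2) = -30)
R(x, P) = -P*(P + x) (R(x, P) = -(x + P)*(P + P)/2 = -(P + x)*2*P/2 = -P*(P + x))
w(R(sqrt(-2 - 2), 3)) + 149*j = 4 + 149*(-30) = 4 - 4470 = -4466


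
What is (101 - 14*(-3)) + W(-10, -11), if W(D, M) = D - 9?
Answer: 124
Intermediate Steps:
W(D, M) = -9 + D
(101 - 14*(-3)) + W(-10, -11) = (101 - 14*(-3)) + (-9 - 10) = (101 + 42) - 19 = 143 - 19 = 124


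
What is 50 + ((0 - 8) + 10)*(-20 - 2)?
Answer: 6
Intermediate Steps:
50 + ((0 - 8) + 10)*(-20 - 2) = 50 + (-8 + 10)*(-22) = 50 + 2*(-22) = 50 - 44 = 6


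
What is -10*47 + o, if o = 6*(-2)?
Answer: -482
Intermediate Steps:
o = -12
-10*47 + o = -10*47 - 12 = -470 - 12 = -482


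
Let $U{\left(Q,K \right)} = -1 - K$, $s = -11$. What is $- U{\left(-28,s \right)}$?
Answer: $-10$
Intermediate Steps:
$- U{\left(-28,s \right)} = - (-1 - -11) = - (-1 + 11) = \left(-1\right) 10 = -10$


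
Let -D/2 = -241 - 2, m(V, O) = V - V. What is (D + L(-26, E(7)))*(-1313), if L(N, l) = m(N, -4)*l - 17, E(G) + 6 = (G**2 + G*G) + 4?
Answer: -615797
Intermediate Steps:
m(V, O) = 0
D = 486 (D = -2*(-241 - 2) = -2*(-243) = 486)
E(G) = -2 + 2*G**2 (E(G) = -6 + ((G**2 + G*G) + 4) = -6 + ((G**2 + G**2) + 4) = -6 + (2*G**2 + 4) = -6 + (4 + 2*G**2) = -2 + 2*G**2)
L(N, l) = -17 (L(N, l) = 0*l - 17 = 0 - 17 = -17)
(D + L(-26, E(7)))*(-1313) = (486 - 17)*(-1313) = 469*(-1313) = -615797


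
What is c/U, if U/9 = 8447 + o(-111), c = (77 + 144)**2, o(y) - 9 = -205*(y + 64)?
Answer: 48841/162819 ≈ 0.29997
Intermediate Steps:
o(y) = -13111 - 205*y (o(y) = 9 - 205*(y + 64) = 9 - 205*(64 + y) = 9 + (-13120 - 205*y) = -13111 - 205*y)
c = 48841 (c = 221**2 = 48841)
U = 162819 (U = 9*(8447 + (-13111 - 205*(-111))) = 9*(8447 + (-13111 + 22755)) = 9*(8447 + 9644) = 9*18091 = 162819)
c/U = 48841/162819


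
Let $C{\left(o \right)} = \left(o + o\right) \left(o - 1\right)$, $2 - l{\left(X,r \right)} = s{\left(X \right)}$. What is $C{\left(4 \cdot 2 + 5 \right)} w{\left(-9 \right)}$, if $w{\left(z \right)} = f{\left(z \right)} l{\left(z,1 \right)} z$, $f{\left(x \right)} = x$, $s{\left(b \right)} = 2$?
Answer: $0$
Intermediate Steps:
$l{\left(X,r \right)} = 0$ ($l{\left(X,r \right)} = 2 - 2 = 0$)
$C{\left(o \right)} = 2 o \left(-1 + o\right)$
$w{\left(z \right)} = 0$ ($w{\left(z \right)} = z 0 z = 0 z = 0$)
$C{\left(4 \cdot 2 + 5 \right)} w{\left(-9 \right)} = 2 \left(4 \cdot 2 + 5\right) \left(-1 + \left(4 \cdot 2 + 5\right)\right) 0 = 2 \left(8 + 5\right) \left(-1 + \left(8 + 5\right)\right) 0 = 2 \cdot 13 \left(-1 + 13\right) 0 = 2 \cdot 13 \cdot 12 \cdot 0 = 312 \cdot 0 = 0$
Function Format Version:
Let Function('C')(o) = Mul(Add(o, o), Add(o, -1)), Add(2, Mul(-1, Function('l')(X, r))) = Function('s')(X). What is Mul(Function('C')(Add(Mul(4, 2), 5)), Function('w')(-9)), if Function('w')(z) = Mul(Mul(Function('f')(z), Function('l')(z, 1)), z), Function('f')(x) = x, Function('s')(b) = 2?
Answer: 0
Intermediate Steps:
Function('l')(X, r) = 0 (Function('l')(X, r) = Add(2, Mul(-1, 2)) = Add(2, -2) = 0)
Function('C')(o) = Mul(2, o, Add(-1, o)) (Function('C')(o) = Mul(Mul(2, o), Add(-1, o)) = Mul(2, o, Add(-1, o)))
Function('w')(z) = 0 (Function('w')(z) = Mul(Mul(z, 0), z) = Mul(0, z) = 0)
Mul(Function('C')(Add(Mul(4, 2), 5)), Function('w')(-9)) = Mul(Mul(2, Add(Mul(4, 2), 5), Add(-1, Add(Mul(4, 2), 5))), 0) = Mul(Mul(2, Add(8, 5), Add(-1, Add(8, 5))), 0) = Mul(Mul(2, 13, Add(-1, 13)), 0) = Mul(Mul(2, 13, 12), 0) = Mul(312, 0) = 0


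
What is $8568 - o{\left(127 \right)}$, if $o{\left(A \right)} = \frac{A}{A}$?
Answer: $8567$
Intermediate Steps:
$o{\left(A \right)} = 1$
$8568 - o{\left(127 \right)} = 8568 - 1 = 8567$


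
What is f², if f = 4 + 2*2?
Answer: 64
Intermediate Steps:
f = 8 (f = 4 + 4 = 8)
f² = 8² = 64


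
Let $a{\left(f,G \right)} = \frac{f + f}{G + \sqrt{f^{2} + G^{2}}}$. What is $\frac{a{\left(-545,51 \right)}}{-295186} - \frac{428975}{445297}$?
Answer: $- \frac{34505993120522}{35818882465945} + \frac{\sqrt{299626}}{80438185} \approx -0.96334$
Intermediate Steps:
$a{\left(f,G \right)} = \frac{2 f}{G + \sqrt{G^{2} + f^{2}}}$
$\frac{a{\left(-545,51 \right)}}{-295186} - \frac{428975}{445297} = \frac{2 \left(-545\right) \frac{1}{51 + \sqrt{51^{2} + \left(-545\right)^{2}}}}{-295186} - \frac{428975}{445297} = 2 \left(-545\right) \frac{1}{51 + \sqrt{2601 + 297025}} \left(- \frac{1}{295186}\right) - \frac{428975}{445297} = 2 \left(-545\right) \frac{1}{51 + \sqrt{299626}} \left(- \frac{1}{295186}\right) - \frac{428975}{445297} = - \frac{1090}{51 + \sqrt{299626}} \left(- \frac{1}{295186}\right) - \frac{428975}{445297} = \frac{545}{147593 \left(51 + \sqrt{299626}\right)} - \frac{428975}{445297} = - \frac{428975}{445297} + \frac{545}{147593 \left(51 + \sqrt{299626}\right)}$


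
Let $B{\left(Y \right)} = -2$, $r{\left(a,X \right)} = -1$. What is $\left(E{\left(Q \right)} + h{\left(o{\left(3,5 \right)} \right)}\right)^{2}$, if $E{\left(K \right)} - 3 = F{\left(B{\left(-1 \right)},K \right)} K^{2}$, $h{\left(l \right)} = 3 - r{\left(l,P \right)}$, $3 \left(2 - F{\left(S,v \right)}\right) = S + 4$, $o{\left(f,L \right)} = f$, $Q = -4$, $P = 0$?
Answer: $\frac{7225}{9} \approx 802.78$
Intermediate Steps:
$F{\left(S,v \right)} = \frac{2}{3} - \frac{S}{3}$ ($F{\left(S,v \right)} = 2 - \frac{S + 4}{3} = 2 - \frac{4 + S}{3} = 2 - \left(\frac{4}{3} + \frac{S}{3}\right) = \frac{2}{3} - \frac{S}{3}$)
$h{\left(l \right)} = 4$ ($h{\left(l \right)} = 3 - -1 = 3 + 1 = 4$)
$E{\left(K \right)} = 3 + \frac{4 K^{2}}{3}$ ($E{\left(K \right)} = 3 + \left(\frac{2}{3} - - \frac{2}{3}\right) K^{2} = 3 + \left(\frac{2}{3} + \frac{2}{3}\right) K^{2} = 3 + \frac{4 K^{2}}{3}$)
$\left(E{\left(Q \right)} + h{\left(o{\left(3,5 \right)} \right)}\right)^{2} = \left(\left(3 + \frac{4 \left(-4\right)^{2}}{3}\right) + 4\right)^{2} = \left(\left(3 + \frac{4}{3} \cdot 16\right) + 4\right)^{2} = \left(\left(3 + \frac{64}{3}\right) + 4\right)^{2} = \left(\frac{73}{3} + 4\right)^{2} = \left(\frac{85}{3}\right)^{2} = \frac{7225}{9}$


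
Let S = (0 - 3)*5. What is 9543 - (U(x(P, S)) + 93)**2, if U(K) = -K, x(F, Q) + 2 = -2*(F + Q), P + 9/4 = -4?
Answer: 27147/4 ≈ 6786.8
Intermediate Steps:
P = -25/4 (P = -9/4 - 4 = -25/4 ≈ -6.2500)
S = -15 (S = -3*5 = -15)
x(F, Q) = -2 - 2*F - 2*Q (x(F, Q) = -2 - 2*(F + Q) = -2 + (-2*F - 2*Q) = -2 - 2*F - 2*Q)
9543 - (U(x(P, S)) + 93)**2 = 9543 - (-(-2 - 2*(-25/4) - 2*(-15)) + 93)**2 = 9543 - (-(-2 + 25/2 + 30) + 93)**2 = 9543 - (-1*81/2 + 93)**2 = 9543 - (-81/2 + 93)**2 = 9543 - (105/2)**2 = 9543 - 1*11025/4 = 9543 - 11025/4 = 27147/4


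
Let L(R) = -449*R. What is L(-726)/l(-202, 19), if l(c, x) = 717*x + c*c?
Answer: 325974/54427 ≈ 5.9892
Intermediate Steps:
l(c, x) = c² + 717*x (l(c, x) = 717*x + c² = c² + 717*x)
L(-726)/l(-202, 19) = (-449*(-726))/((-202)² + 717*19) = 325974/(40804 + 13623) = 325974/54427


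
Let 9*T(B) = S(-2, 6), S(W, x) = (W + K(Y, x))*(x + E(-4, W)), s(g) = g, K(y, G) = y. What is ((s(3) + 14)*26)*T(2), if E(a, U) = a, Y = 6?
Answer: 3536/9 ≈ 392.89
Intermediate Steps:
S(W, x) = (-4 + x)*(6 + W) (S(W, x) = (W + 6)*(x - 4) = (6 + W)*(-4 + x) = (-4 + x)*(6 + W))
T(B) = 8/9 (T(B) = (-24 - 4*(-2) + 6*6 - 2*6)/9 = (-24 + 8 + 36 - 12)/9 = (⅑)*8 = 8/9)
((s(3) + 14)*26)*T(2) = ((3 + 14)*26)*(8/9) = (17*26)*(8/9) = 442*(8/9) = 3536/9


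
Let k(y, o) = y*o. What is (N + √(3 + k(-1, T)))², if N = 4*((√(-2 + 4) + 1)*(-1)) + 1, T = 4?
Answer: (3 - I + 4*√2)² ≈ 73.941 - 17.314*I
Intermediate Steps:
k(y, o) = o*y
N = -3 - 4*√2 (N = 4*((√2 + 1)*(-1)) + 1 = 4*((1 + √2)*(-1)) + 1 = 4*(-1 - √2) + 1 = (-4 - 4*√2) + 1 = -3 - 4*√2 ≈ -8.6569)
(N + √(3 + k(-1, T)))² = ((-3 - 4*√2) + √(3 + 4*(-1)))² = ((-3 - 4*√2) + √(3 - 4))² = ((-3 - 4*√2) + √(-1))² = ((-3 - 4*√2) + I)² = (-3 + I - 4*√2)²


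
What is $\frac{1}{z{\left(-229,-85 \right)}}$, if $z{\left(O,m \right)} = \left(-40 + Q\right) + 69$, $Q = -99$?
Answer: $- \frac{1}{70} \approx -0.014286$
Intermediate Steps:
$z{\left(O,m \right)} = -70$ ($z{\left(O,m \right)} = \left(-40 - 99\right) + 69 = -139 + 69 = -70$)
$\frac{1}{z{\left(-229,-85 \right)}} = \frac{1}{-70} = - \frac{1}{70}$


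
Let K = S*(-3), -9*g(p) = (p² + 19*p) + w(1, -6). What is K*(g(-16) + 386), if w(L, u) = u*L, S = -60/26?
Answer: 35280/13 ≈ 2713.8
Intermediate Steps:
S = -30/13 (S = -60*1/26 = -30/13 ≈ -2.3077)
w(L, u) = L*u
g(p) = ⅔ - 19*p/9 - p²/9 (g(p) = -((p² + 19*p) + 1*(-6))/9 = -((p² + 19*p) - 6)/9 = -(-6 + p² + 19*p)/9 = ⅔ - 19*p/9 - p²/9)
K = 90/13 (K = -30/13*(-3) = 90/13 ≈ 6.9231)
K*(g(-16) + 386) = 90*((⅔ - 19/9*(-16) - ⅑*(-16)²) + 386)/13 = 90*((⅔ + 304/9 - ⅑*256) + 386)/13 = 90*((⅔ + 304/9 - 256/9) + 386)/13 = 90*(6 + 386)/13 = (90/13)*392 = 35280/13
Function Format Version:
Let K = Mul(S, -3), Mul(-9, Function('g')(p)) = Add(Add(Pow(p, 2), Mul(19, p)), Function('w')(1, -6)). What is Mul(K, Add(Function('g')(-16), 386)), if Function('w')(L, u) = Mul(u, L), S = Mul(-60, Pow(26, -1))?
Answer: Rational(35280, 13) ≈ 2713.8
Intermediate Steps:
S = Rational(-30, 13) (S = Mul(-60, Rational(1, 26)) = Rational(-30, 13) ≈ -2.3077)
Function('w')(L, u) = Mul(L, u)
Function('g')(p) = Add(Rational(2, 3), Mul(Rational(-19, 9), p), Mul(Rational(-1, 9), Pow(p, 2))) (Function('g')(p) = Mul(Rational(-1, 9), Add(Add(Pow(p, 2), Mul(19, p)), Mul(1, -6))) = Mul(Rational(-1, 9), Add(Add(Pow(p, 2), Mul(19, p)), -6)) = Mul(Rational(-1, 9), Add(-6, Pow(p, 2), Mul(19, p))) = Add(Rational(2, 3), Mul(Rational(-19, 9), p), Mul(Rational(-1, 9), Pow(p, 2))))
K = Rational(90, 13) (K = Mul(Rational(-30, 13), -3) = Rational(90, 13) ≈ 6.9231)
Mul(K, Add(Function('g')(-16), 386)) = Mul(Rational(90, 13), Add(Add(Rational(2, 3), Mul(Rational(-19, 9), -16), Mul(Rational(-1, 9), Pow(-16, 2))), 386)) = Mul(Rational(90, 13), Add(Add(Rational(2, 3), Rational(304, 9), Mul(Rational(-1, 9), 256)), 386)) = Mul(Rational(90, 13), Add(Add(Rational(2, 3), Rational(304, 9), Rational(-256, 9)), 386)) = Mul(Rational(90, 13), Add(6, 386)) = Mul(Rational(90, 13), 392) = Rational(35280, 13)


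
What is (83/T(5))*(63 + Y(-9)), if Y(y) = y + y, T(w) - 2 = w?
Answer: 3735/7 ≈ 533.57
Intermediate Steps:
T(w) = 2 + w
Y(y) = 2*y
(83/T(5))*(63 + Y(-9)) = (83/(2 + 5))*(63 + 2*(-9)) = (83/7)*(63 - 18) = (83*(1/7))*45 = (83/7)*45 = 3735/7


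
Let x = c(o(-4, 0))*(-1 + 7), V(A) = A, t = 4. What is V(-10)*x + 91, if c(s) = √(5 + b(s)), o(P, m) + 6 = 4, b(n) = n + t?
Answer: 91 - 60*√7 ≈ -67.745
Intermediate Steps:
b(n) = 4 + n (b(n) = n + 4 = 4 + n)
o(P, m) = -2 (o(P, m) = -6 + 4 = -2)
c(s) = √(9 + s) (c(s) = √(5 + (4 + s)) = √(9 + s))
x = 6*√7 (x = √(9 - 2)*(-1 + 7) = √7*6 = 6*√7 ≈ 15.875)
V(-10)*x + 91 = -60*√7 + 91 = 91 - 60*√7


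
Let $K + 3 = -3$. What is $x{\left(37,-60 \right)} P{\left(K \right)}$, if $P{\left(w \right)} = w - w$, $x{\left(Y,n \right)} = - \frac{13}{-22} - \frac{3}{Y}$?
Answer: $0$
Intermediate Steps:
$K = -6$ ($K = -3 - 3 = -6$)
$x{\left(Y,n \right)} = \frac{13}{22} - \frac{3}{Y}$ ($x{\left(Y,n \right)} = \left(-13\right) \left(- \frac{1}{22}\right) - \frac{3}{Y} = \frac{13}{22} - \frac{3}{Y}$)
$P{\left(w \right)} = 0$
$x{\left(37,-60 \right)} P{\left(K \right)} = \left(\frac{13}{22} - \frac{3}{37}\right) 0 = \frac{415}{814} \cdot 0 = 0$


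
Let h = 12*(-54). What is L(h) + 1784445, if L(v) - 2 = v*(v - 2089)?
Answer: 3558023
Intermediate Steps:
h = -648
L(v) = 2 + v*(-2089 + v) (L(v) = 2 + v*(v - 2089) = 2 + v*(-2089 + v))
L(h) + 1784445 = (2 + (-648)² - 2089*(-648)) + 1784445 = (2 + 419904 + 1353672) + 1784445 = 1773578 + 1784445 = 3558023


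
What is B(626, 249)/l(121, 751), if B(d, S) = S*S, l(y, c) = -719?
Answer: -62001/719 ≈ -86.232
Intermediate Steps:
B(d, S) = S²
B(626, 249)/l(121, 751) = 249²/(-719) = 62001*(-1/719) = -62001/719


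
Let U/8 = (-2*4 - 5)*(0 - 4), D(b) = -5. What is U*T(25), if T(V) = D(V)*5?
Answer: -10400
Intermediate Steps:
U = 416 (U = 8*((-2*4 - 5)*(0 - 4)) = 8*((-8 - 5)*(-4)) = 8*(-13*(-4)) = 8*52 = 416)
T(V) = -25 (T(V) = -5*5 = -25)
U*T(25) = 416*(-25) = -10400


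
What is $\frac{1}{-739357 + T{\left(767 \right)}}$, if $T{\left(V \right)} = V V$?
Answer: $- \frac{1}{151068} \approx -6.6195 \cdot 10^{-6}$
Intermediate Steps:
$T{\left(V \right)} = V^{2}$
$\frac{1}{-739357 + T{\left(767 \right)}} = \frac{1}{-739357 + 767^{2}} = \frac{1}{-739357 + 588289} = \frac{1}{-151068} = - \frac{1}{151068}$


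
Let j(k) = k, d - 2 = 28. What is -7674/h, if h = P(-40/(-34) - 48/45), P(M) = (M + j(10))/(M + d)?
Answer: -29460486/1289 ≈ -22855.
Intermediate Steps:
d = 30 (d = 2 + 28 = 30)
P(M) = (10 + M)/(30 + M) (P(M) = (M + 10)/(M + 30) = (10 + M)/(30 + M))
h = 1289/3839 (h = (10 + (-40/(-34) - 48/45))/(30 + (-40/(-34) - 48/45)) = (10 + (-40*(-1/34) - 48*1/45))/(30 + (-40*(-1/34) - 48*1/45)) = (10 + (20/17 - 16/15))/(30 + (20/17 - 16/15)) = (10 + 28/255)/(30 + 28/255) = (2578/255)/(7678/255) = (255/7678)*(2578/255) = 1289/3839 ≈ 0.33576)
-7674/h = -7674/1289/3839 = -7674*3839/1289 = -29460486/1289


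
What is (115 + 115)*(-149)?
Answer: -34270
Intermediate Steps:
(115 + 115)*(-149) = 230*(-149) = -34270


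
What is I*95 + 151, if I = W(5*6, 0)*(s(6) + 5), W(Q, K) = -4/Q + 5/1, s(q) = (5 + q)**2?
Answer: 58405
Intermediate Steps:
W(Q, K) = 5 - 4/Q (W(Q, K) = -4/Q + 5*1 = -4/Q + 5 = 5 - 4/Q)
I = 3066/5 (I = (5 - 4/(5*6))*((5 + 6)**2 + 5) = (5 - 4/30)*(11**2 + 5) = (5 - 4*1/30)*(121 + 5) = (5 - 2/15)*126 = (73/15)*126 = 3066/5 ≈ 613.20)
I*95 + 151 = (3066/5)*95 + 151 = 58254 + 151 = 58405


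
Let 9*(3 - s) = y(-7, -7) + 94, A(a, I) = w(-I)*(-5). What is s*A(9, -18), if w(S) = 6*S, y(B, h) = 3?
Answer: 4200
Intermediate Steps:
A(a, I) = 30*I (A(a, I) = (6*(-I))*(-5) = -6*I*(-5) = 30*I)
s = -70/9 (s = 3 - (3 + 94)/9 = 3 - ⅑*97 = 3 - 97/9 = -70/9 ≈ -7.7778)
s*A(9, -18) = -700*(-18)/3 = -70/9*(-540) = 4200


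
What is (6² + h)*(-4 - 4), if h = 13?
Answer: -392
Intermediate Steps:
(6² + h)*(-4 - 4) = (6² + 13)*(-4 - 4) = (36 + 13)*(-8) = 49*(-8) = -392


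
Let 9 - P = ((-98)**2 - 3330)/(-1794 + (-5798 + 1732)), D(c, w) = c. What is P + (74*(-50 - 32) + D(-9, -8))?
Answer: -17776103/2930 ≈ -6066.9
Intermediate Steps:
P = 29507/2930 (P = 9 - ((-98)**2 - 3330)/(-1794 + (-5798 + 1732)) = 9 - (9604 - 3330)/(-1794 - 4066) = 9 - 6274/(-5860) = 9 - 6274*(-1)/5860 = 9 - 1*(-3137/2930) = 9 + 3137/2930 = 29507/2930 ≈ 10.071)
P + (74*(-50 - 32) + D(-9, -8)) = 29507/2930 + (74*(-50 - 32) - 9) = 29507/2930 + (74*(-82) - 9) = 29507/2930 + (-6068 - 9) = 29507/2930 - 6077 = -17776103/2930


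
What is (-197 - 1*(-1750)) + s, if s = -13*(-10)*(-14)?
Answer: -267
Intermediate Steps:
s = -1820 (s = 130*(-14) = -1820)
(-197 - 1*(-1750)) + s = (-197 - 1*(-1750)) - 1820 = (-197 + 1750) - 1820 = 1553 - 1820 = -267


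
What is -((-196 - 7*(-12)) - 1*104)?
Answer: 216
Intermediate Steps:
-((-196 - 7*(-12)) - 1*104) = -((-196 + 84) - 104) = -(-112 - 104) = -1*(-216) = 216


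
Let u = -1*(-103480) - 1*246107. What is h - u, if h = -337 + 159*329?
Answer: 194601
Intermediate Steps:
h = 51974 (h = -337 + 52311 = 51974)
u = -142627 (u = 103480 - 246107 = -142627)
h - u = 51974 - 1*(-142627) = 51974 + 142627 = 194601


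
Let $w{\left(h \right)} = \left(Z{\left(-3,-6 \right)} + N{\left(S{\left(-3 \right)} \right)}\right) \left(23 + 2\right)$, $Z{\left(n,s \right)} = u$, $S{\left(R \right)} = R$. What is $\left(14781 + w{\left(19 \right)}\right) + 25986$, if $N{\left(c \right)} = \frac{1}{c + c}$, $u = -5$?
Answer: $\frac{243827}{6} \approx 40638.0$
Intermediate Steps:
$N{\left(c \right)} = \frac{1}{2 c}$
$Z{\left(n,s \right)} = -5$
$w{\left(h \right)} = - \frac{775}{6}$ ($w{\left(h \right)} = \left(-5 + \frac{1}{2 \left(-3\right)}\right) \left(23 + 2\right) = \left(-5 + \frac{1}{2} \left(- \frac{1}{3}\right)\right) 25 = \left(-5 - \frac{1}{6}\right) 25 = \left(- \frac{31}{6}\right) 25 = - \frac{775}{6}$)
$\left(14781 + w{\left(19 \right)}\right) + 25986 = \left(14781 - \frac{775}{6}\right) + 25986 = \frac{87911}{6} + 25986 = \frac{243827}{6}$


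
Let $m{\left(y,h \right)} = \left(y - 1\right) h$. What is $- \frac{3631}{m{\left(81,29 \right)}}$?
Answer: $- \frac{3631}{2320} \approx -1.5651$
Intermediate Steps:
$m{\left(y,h \right)} = h \left(-1 + y\right)$ ($m{\left(y,h \right)} = \left(-1 + y\right) h = h \left(-1 + y\right)$)
$- \frac{3631}{m{\left(81,29 \right)}} = - \frac{3631}{29 \left(-1 + 81\right)} = - \frac{3631}{29 \cdot 80} = - \frac{3631}{2320}$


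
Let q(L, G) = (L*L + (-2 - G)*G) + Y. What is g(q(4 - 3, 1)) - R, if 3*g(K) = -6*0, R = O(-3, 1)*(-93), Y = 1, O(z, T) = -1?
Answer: -93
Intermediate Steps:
R = 93 (R = -1*(-93) = 93)
q(L, G) = 1 + L² + G*(-2 - G) (q(L, G) = (L*L + (-2 - G)*G) + 1 = (L² + G*(-2 - G)) + 1 = 1 + L² + G*(-2 - G))
g(K) = 0 (g(K) = (-6*0)/3 = (⅓)*0 = 0)
g(q(4 - 3, 1)) - R = 0 - 1*93 = 0 - 93 = -93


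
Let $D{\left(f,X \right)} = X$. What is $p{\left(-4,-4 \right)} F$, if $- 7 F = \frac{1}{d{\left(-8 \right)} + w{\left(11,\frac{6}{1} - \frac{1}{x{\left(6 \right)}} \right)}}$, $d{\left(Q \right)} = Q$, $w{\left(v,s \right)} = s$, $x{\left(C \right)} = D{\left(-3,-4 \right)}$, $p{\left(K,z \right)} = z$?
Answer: $- \frac{16}{49} \approx -0.32653$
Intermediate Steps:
$x{\left(C \right)} = -4$
$F = \frac{4}{49}$ ($F = - \frac{1}{7 \left(-8 + \left(\frac{6}{1} - \frac{1}{-4}\right)\right)} = - \frac{1}{7 \left(-8 + \left(6 \cdot 1 - - \frac{1}{4}\right)\right)} = - \frac{1}{7 \left(-8 + \left(6 + \frac{1}{4}\right)\right)} = - \frac{1}{7 \left(-8 + \frac{25}{4}\right)} = - \frac{1}{7 \left(- \frac{7}{4}\right)} = \left(- \frac{1}{7}\right) \left(- \frac{4}{7}\right) = \frac{4}{49} \approx 0.081633$)
$p{\left(-4,-4 \right)} F = \left(-4\right) \frac{4}{49} = - \frac{16}{49}$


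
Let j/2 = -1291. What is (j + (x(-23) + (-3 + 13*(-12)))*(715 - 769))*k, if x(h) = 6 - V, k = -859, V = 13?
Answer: -5482138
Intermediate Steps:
j = -2582 (j = 2*(-1291) = -2582)
x(h) = -7 (x(h) = 6 - 1*13 = 6 - 13 = -7)
(j + (x(-23) + (-3 + 13*(-12)))*(715 - 769))*k = (-2582 + (-7 + (-3 + 13*(-12)))*(715 - 769))*(-859) = (-2582 + (-7 + (-3 - 156))*(-54))*(-859) = (-2582 + (-7 - 159)*(-54))*(-859) = (-2582 - 166*(-54))*(-859) = (-2582 + 8964)*(-859) = 6382*(-859) = -5482138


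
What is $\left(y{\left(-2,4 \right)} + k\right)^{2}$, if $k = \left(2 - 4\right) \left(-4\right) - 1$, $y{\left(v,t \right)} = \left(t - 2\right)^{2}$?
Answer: $121$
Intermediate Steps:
$y{\left(v,t \right)} = \left(-2 + t\right)^{2}$
$k = 7$ ($k = \left(-2\right) \left(-4\right) - 1 = 8 - 1 = 7$)
$\left(y{\left(-2,4 \right)} + k\right)^{2} = \left(\left(-2 + 4\right)^{2} + 7\right)^{2} = \left(2^{2} + 7\right)^{2} = \left(4 + 7\right)^{2} = 11^{2} = 121$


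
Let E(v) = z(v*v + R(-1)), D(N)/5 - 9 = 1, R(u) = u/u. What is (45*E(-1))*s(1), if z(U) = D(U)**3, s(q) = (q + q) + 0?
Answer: 11250000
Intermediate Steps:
R(u) = 1
D(N) = 50 (D(N) = 45 + 5*1 = 45 + 5 = 50)
s(q) = 2*q (s(q) = 2*q + 0 = 2*q)
z(U) = 125000 (z(U) = 50**3 = 125000)
E(v) = 125000
(45*E(-1))*s(1) = (45*125000)*(2*1) = 5625000*2 = 11250000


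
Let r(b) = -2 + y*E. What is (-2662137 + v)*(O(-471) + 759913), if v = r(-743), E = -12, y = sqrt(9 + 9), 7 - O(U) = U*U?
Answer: -1432441090981 - 19370844*sqrt(2) ≈ -1.4325e+12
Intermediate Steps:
O(U) = 7 - U**2 (O(U) = 7 - U*U = 7 - U**2)
y = 3*sqrt(2) (y = sqrt(18) = 3*sqrt(2) ≈ 4.2426)
r(b) = -2 - 36*sqrt(2) (r(b) = -2 + (3*sqrt(2))*(-12) = -2 - 36*sqrt(2))
v = -2 - 36*sqrt(2) ≈ -52.912
(-2662137 + v)*(O(-471) + 759913) = (-2662137 + (-2 - 36*sqrt(2)))*((7 - 1*(-471)**2) + 759913) = (-2662139 - 36*sqrt(2))*((7 - 1*221841) + 759913) = (-2662139 - 36*sqrt(2))*((7 - 221841) + 759913) = (-2662139 - 36*sqrt(2))*(-221834 + 759913) = (-2662139 - 36*sqrt(2))*538079 = -1432441090981 - 19370844*sqrt(2)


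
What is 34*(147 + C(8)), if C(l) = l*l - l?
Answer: 6902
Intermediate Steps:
C(l) = l**2 - l
34*(147 + C(8)) = 34*(147 + 8*(-1 + 8)) = 34*(147 + 8*7) = 34*(147 + 56) = 34*203 = 6902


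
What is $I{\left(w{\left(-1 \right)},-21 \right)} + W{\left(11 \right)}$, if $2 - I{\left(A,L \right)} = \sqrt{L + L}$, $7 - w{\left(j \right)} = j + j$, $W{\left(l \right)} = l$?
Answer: $13 - i \sqrt{42} \approx 13.0 - 6.4807 i$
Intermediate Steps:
$w{\left(j \right)} = 7 - 2 j$ ($w{\left(j \right)} = 7 - \left(j + j\right) = 7 - 2 j$)
$I{\left(A,L \right)} = 2 - \sqrt{2} \sqrt{L}$ ($I{\left(A,L \right)} = 2 - \sqrt{L + L} = 2 - \sqrt{2 L} = 2 - \sqrt{2} \sqrt{L}$)
$I{\left(w{\left(-1 \right)},-21 \right)} + W{\left(11 \right)} = \left(2 - \sqrt{2} \sqrt{-21}\right) + 11 = \left(2 - \sqrt{2} i \sqrt{21}\right) + 11 = \left(2 - i \sqrt{42}\right) + 11 = 13 - i \sqrt{42}$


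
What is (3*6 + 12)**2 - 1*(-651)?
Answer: 1551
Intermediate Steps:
(3*6 + 12)**2 - 1*(-651) = (18 + 12)**2 + 651 = 30**2 + 651 = 900 + 651 = 1551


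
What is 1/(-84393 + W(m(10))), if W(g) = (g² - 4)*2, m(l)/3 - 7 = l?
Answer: -1/79199 ≈ -1.2626e-5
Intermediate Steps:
m(l) = 21 + 3*l
W(g) = -8 + 2*g² (W(g) = (-4 + g²)*2 = -8 + 2*g²)
1/(-84393 + W(m(10))) = 1/(-84393 + (-8 + 2*(21 + 3*10)²)) = 1/(-84393 + (-8 + 2*(21 + 30)²)) = 1/(-84393 + (-8 + 2*51²)) = 1/(-84393 + (-8 + 2*2601)) = 1/(-84393 + (-8 + 5202)) = 1/(-84393 + 5194) = 1/(-79199) = -1/79199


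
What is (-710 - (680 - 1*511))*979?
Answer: -860541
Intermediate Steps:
(-710 - (680 - 1*511))*979 = (-710 - (680 - 511))*979 = (-710 - 1*169)*979 = (-710 - 169)*979 = -879*979 = -860541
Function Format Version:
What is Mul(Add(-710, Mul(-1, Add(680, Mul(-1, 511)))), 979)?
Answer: -860541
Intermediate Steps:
Mul(Add(-710, Mul(-1, Add(680, Mul(-1, 511)))), 979) = Mul(Add(-710, Mul(-1, Add(680, -511))), 979) = Mul(Add(-710, Mul(-1, 169)), 979) = Mul(Add(-710, -169), 979) = Mul(-879, 979) = -860541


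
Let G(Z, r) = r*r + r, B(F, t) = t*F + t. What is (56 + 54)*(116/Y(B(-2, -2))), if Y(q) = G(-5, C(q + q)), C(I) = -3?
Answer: 6380/3 ≈ 2126.7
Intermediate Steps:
B(F, t) = t + F*t (B(F, t) = F*t + t = t + F*t)
G(Z, r) = r + r² (G(Z, r) = r² + r = r + r²)
Y(q) = 6 (Y(q) = -3*(1 - 3) = -3*(-2) = 6)
(56 + 54)*(116/Y(B(-2, -2))) = (56 + 54)*(116/6) = 110*(116*(⅙)) = 110*(58/3) = 6380/3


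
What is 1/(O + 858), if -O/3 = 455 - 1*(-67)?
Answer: -1/708 ≈ -0.0014124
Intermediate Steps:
O = -1566 (O = -3*(455 - 1*(-67)) = -3*(455 + 67) = -3*522 = -1566)
1/(O + 858) = 1/(-1566 + 858) = 1/(-708) = -1/708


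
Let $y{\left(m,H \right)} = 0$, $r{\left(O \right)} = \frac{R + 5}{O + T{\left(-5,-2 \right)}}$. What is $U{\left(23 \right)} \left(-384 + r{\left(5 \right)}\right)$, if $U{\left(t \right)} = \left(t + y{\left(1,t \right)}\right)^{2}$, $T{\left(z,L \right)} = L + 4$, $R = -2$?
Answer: $- \frac{1420365}{7} \approx -2.0291 \cdot 10^{5}$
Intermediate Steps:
$T{\left(z,L \right)} = 4 + L$
$r{\left(O \right)} = \frac{3}{2 + O}$ ($r{\left(O \right)} = \frac{-2 + 5}{O + \left(4 - 2\right)} = \frac{3}{O + 2} = \frac{3}{2 + O}$)
$U{\left(t \right)} = t^{2}$ ($U{\left(t \right)} = \left(t + 0\right)^{2} = t^{2}$)
$U{\left(23 \right)} \left(-384 + r{\left(5 \right)}\right) = 23^{2} \left(-384 + \frac{3}{2 + 5}\right) = 529 \left(-384 + \frac{3}{7}\right) = 529 \left(- \frac{2685}{7}\right) = - \frac{1420365}{7}$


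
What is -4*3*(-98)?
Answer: 1176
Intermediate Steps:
-4*3*(-98) = -12*(-98) = -1*(-1176) = 1176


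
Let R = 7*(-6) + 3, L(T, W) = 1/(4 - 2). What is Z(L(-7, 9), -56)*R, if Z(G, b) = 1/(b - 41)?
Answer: 39/97 ≈ 0.40206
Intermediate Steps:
L(T, W) = ½ (L(T, W) = 1/2 = ½)
Z(G, b) = 1/(-41 + b)
R = -39 (R = -42 + 3 = -39)
Z(L(-7, 9), -56)*R = -39/(-41 - 56) = -39/(-97) = -1/97*(-39) = 39/97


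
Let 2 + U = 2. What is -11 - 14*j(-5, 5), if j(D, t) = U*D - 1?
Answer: 3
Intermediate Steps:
U = 0 (U = -2 + 2 = 0)
j(D, t) = -1 (j(D, t) = 0*D - 1 = 0 - 1 = -1)
-11 - 14*j(-5, 5) = -11 - 14*(-1) = -11 + 14 = 3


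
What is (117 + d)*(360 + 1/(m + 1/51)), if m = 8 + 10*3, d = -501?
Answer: -268066944/1939 ≈ -1.3825e+5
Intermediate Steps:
m = 38 (m = 8 + 30 = 38)
(117 + d)*(360 + 1/(m + 1/51)) = (117 - 501)*(360 + 1/(38 + 1/51)) = -384*(360 + 1/(38 + 1/51)) = -384*(360 + 1/(1939/51)) = -384*(360 + 51/1939) = -384*698091/1939 = -268066944/1939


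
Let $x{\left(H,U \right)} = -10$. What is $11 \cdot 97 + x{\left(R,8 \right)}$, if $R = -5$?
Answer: $1057$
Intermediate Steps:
$11 \cdot 97 + x{\left(R,8 \right)} = 11 \cdot 97 - 10 = 1067 - 10 = 1057$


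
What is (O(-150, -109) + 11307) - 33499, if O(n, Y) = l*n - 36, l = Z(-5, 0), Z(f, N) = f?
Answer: -21478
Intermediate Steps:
l = -5
O(n, Y) = -36 - 5*n (O(n, Y) = -5*n - 36 = -36 - 5*n)
(O(-150, -109) + 11307) - 33499 = ((-36 - 5*(-150)) + 11307) - 33499 = ((-36 + 750) + 11307) - 33499 = (714 + 11307) - 33499 = 12021 - 33499 = -21478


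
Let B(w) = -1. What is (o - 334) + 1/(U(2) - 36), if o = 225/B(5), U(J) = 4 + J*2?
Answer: -15653/28 ≈ -559.04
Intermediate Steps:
U(J) = 4 + 2*J
o = -225 (o = 225/(-1) = 225*(-1) = -225)
(o - 334) + 1/(U(2) - 36) = (-225 - 334) + 1/((4 + 2*2) - 36) = -559 + 1/((4 + 4) - 36) = -559 + 1/(8 - 36) = -559 + 1/(-28) = -559 - 1/28 = -15653/28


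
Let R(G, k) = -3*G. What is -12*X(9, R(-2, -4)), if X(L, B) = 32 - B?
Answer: -312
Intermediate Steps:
-12*X(9, R(-2, -4)) = -12*(32 - (-3)*(-2)) = -12*(32 - 1*6) = -12*(32 - 6) = -12*26 = -312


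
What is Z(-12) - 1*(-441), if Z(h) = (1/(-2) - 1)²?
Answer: 1773/4 ≈ 443.25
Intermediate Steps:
Z(h) = 9/4 (Z(h) = (-½ - 1)² = (-3/2)² = 9/4)
Z(-12) - 1*(-441) = 9/4 - 1*(-441) = 9/4 + 441 = 1773/4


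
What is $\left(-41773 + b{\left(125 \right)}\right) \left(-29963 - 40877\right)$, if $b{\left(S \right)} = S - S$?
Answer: $2959199320$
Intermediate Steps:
$b{\left(S \right)} = 0$
$\left(-41773 + b{\left(125 \right)}\right) \left(-29963 - 40877\right) = \left(-41773 + 0\right) \left(-29963 - 40877\right) = \left(-41773\right) \left(-70840\right) = 2959199320$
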